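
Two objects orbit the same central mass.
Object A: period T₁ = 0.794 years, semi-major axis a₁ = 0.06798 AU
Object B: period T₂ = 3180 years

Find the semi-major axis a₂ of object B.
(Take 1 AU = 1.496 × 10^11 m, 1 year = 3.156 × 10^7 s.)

Convert to SI: T₁ = 0.794 years = 2.50586e+07 s; a₁ = 0.06798 AU = 1.01698e+10 m; T₂ = 3180 years = 1.00361e+11 s.
Kepler's third law: (T₁/T₂)² = (a₁/a₂)³ ⇒ a₂ = a₁ · (T₂/T₁)^(2/3).
T₂/T₁ = 1.00361e+11 / 2.50586e+07 = 4005.04.
a₂ = 1.01698e+10 · (4005.04)^(2/3) m ≈ 2.565e+12 m = 17.14 AU.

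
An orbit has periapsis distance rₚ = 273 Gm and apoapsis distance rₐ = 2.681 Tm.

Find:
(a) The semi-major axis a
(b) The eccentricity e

Convert to SI: rₚ = 273 Gm = 2.73e+11 m; rₐ = 2.681 Tm = 2.681e+12 m.
(a) a = (rₚ + rₐ) / 2 = (2.73e+11 + 2.681e+12) / 2 ≈ 1.477e+12 m = 1.477 Tm.
(b) e = (rₐ − rₚ) / (rₐ + rₚ) = (2.681e+12 − 2.73e+11) / (2.681e+12 + 2.73e+11) ≈ 0.8152.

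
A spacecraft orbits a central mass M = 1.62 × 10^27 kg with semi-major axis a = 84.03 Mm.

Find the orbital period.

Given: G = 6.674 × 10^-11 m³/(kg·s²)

Convert to SI: a = 84.03 Mm = 8.403e+07 m.
GM = G · M = 6.674e-11 · 1.62e+27 = 1.08119e+17 m³/s².
Kepler's third law: T = 2π √(a³ / GM).
Substituting a = 8.403e+07 m and GM = 1.08119e+17 m³/s²:
T = 2π √((8.403e+07)³ / 1.08119e+17) s
T ≈ 1.472e+04 s = 4.089 hours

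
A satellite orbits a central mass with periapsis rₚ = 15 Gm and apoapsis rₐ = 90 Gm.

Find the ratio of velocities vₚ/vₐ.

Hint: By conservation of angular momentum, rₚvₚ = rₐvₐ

Convert to SI: rₚ = 15 Gm = 1.5e+10 m; rₐ = 90 Gm = 9e+10 m.
Conservation of angular momentum gives rₚvₚ = rₐvₐ, so vₚ/vₐ = rₐ/rₚ.
vₚ/vₐ = 9e+10 / 1.5e+10 ≈ 6.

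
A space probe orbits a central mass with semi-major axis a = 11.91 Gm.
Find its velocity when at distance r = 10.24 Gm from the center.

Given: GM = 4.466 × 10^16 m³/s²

Convert to SI: a = 11.91 Gm = 1.191e+10 m; r = 10.24 Gm = 1.024e+10 m.
Vis-viva: v = √(GM · (2/r − 1/a)).
2/r − 1/a = 2/1.024e+10 − 1/1.191e+10 = 1.11349e-10 m⁻¹.
v = √(4.466e+16 · 1.11349e-10) m/s ≈ 2230 m/s = 2.23 km/s.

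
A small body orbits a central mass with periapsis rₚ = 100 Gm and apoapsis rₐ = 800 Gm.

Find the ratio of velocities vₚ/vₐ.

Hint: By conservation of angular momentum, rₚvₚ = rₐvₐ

Convert to SI: rₚ = 100 Gm = 1e+11 m; rₐ = 800 Gm = 8e+11 m.
Conservation of angular momentum gives rₚvₚ = rₐvₐ, so vₚ/vₐ = rₐ/rₚ.
vₚ/vₐ = 8e+11 / 1e+11 ≈ 8.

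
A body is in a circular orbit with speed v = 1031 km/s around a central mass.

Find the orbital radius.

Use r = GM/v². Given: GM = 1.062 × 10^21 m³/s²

Convert to SI: v = 1031 km/s = 1.031e+06 m/s.
For a circular orbit, v² = GM / r, so r = GM / v².
r = 1.062e+21 / (1.031e+06)² m ≈ 9.991e+08 m = 999.1 Mm.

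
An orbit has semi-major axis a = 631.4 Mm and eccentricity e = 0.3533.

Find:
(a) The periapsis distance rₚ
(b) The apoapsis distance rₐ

Convert to SI: a = 631.4 Mm = 6.314e+08 m.
(a) rₚ = a(1 − e) = 6.314e+08 · (1 − 0.3533) = 6.314e+08 · 0.6467 ≈ 4.083e+08 m = 408.3 Mm.
(b) rₐ = a(1 + e) = 6.314e+08 · (1 + 0.3533) = 6.314e+08 · 1.3533 ≈ 8.545e+08 m = 854.5 Mm.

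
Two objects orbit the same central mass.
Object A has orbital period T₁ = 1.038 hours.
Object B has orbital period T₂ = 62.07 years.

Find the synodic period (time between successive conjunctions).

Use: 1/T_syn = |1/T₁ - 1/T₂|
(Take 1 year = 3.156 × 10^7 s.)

Convert to SI: T₁ = 1.038 hours = 3736.8 s; T₂ = 62.07 years = 1.95893e+09 s.
T_syn = |T₁ · T₂ / (T₁ − T₂)|.
T_syn = |3736.8 · 1.95893e+09 / (3736.8 − 1.95893e+09)| s ≈ 3737 s = 1.038 hours.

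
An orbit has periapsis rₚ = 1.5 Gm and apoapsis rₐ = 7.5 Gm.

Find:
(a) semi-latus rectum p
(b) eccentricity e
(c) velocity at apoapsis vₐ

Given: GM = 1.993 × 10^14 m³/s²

Convert to SI: rₚ = 1.5 Gm = 1.5e+09 m; rₐ = 7.5 Gm = 7.5e+09 m.
(a) From a = (rₚ + rₐ)/2 = 4.5e+09 m and e = (rₐ − rₚ)/(rₐ + rₚ) = 0.666667, p = a(1 − e²) = 4.5e+09 · (1 − (0.666667)²) ≈ 2.5e+09 m
(b) e = (rₐ − rₚ)/(rₐ + rₚ) = (7.5e+09 − 1.5e+09)/(7.5e+09 + 1.5e+09) ≈ 0.6667
(c) With a = (rₚ + rₐ)/2 = 4.5e+09 m, vₐ = √(GM (2/rₐ − 1/a)) = √(1.993e+14 · (2/7.5e+09 − 1/4.5e+09)) m/s ≈ 94.12 m/s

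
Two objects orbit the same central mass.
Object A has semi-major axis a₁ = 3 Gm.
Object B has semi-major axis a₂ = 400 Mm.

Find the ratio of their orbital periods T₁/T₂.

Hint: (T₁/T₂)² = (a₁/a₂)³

Convert to SI: a₁ = 3 Gm = 3e+09 m; a₂ = 400 Mm = 4e+08 m.
From Kepler's third law, (T₁/T₂)² = (a₁/a₂)³, so T₁/T₂ = (a₁/a₂)^(3/2).
a₁/a₂ = 3e+09 / 4e+08 = 7.5.
T₁/T₂ = (7.5)^(3/2) ≈ 20.54.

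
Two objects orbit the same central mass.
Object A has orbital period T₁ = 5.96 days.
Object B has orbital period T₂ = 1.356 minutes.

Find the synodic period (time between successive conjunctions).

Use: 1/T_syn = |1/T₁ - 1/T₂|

Convert to SI: T₁ = 5.96 days = 514944 s; T₂ = 1.356 minutes = 81.36 s.
T_syn = |T₁ · T₂ / (T₁ − T₂)|.
T_syn = |514944 · 81.36 / (514944 − 81.36)| s ≈ 81.37 s = 1.356 minutes.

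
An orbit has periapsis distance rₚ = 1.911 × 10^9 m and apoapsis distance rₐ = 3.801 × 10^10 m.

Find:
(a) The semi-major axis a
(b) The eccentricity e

(a) a = (rₚ + rₐ) / 2 = (1.911e+09 + 3.801e+10) / 2 ≈ 1.996e+10 m = 1.996 × 10^10 m.
(b) e = (rₐ − rₚ) / (rₐ + rₚ) = (3.801e+10 − 1.911e+09) / (3.801e+10 + 1.911e+09) ≈ 0.9043.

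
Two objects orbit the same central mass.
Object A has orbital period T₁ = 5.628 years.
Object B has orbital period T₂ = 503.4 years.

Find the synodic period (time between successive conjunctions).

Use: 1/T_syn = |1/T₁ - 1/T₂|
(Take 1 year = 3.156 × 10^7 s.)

Convert to SI: T₁ = 5.628 years = 1.7762e+08 s; T₂ = 503.4 years = 1.58873e+10 s.
T_syn = |T₁ · T₂ / (T₁ − T₂)|.
T_syn = |1.7762e+08 · 1.58873e+10 / (1.7762e+08 − 1.58873e+10)| s ≈ 1.796e+08 s = 5.692 years.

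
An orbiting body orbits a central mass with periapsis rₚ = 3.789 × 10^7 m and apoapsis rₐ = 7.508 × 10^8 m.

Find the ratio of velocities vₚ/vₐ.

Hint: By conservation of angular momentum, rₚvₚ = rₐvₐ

Conservation of angular momentum gives rₚvₚ = rₐvₐ, so vₚ/vₐ = rₐ/rₚ.
vₚ/vₐ = 7.508e+08 / 3.789e+07 ≈ 19.82.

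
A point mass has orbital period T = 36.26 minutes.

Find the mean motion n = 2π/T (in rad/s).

Convert to SI: T = 36.26 minutes = 2175.6 s.
n = 2π / T.
n = 2π / 2175.6 s ≈ 0.002888 rad/s.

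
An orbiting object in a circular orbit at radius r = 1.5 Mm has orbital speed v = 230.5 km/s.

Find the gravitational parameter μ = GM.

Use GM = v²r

Convert to SI: r = 1.5 Mm = 1.5e+06 m; v = 230.5 km/s = 230500 m/s.
For a circular orbit v² = GM/r, so GM = v² · r.
GM = (230500)² · 1.5e+06 m³/s² ≈ 7.97e+16 m³/s² = 7.97 × 10^16 m³/s².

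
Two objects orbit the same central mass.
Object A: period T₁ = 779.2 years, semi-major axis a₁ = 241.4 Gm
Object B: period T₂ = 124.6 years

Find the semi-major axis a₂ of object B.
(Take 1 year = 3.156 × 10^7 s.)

Convert to SI: T₁ = 779.2 years = 2.45916e+10 s; a₁ = 241.4 Gm = 2.414e+11 m; T₂ = 124.6 years = 3.93238e+09 s.
Kepler's third law: (T₁/T₂)² = (a₁/a₂)³ ⇒ a₂ = a₁ · (T₂/T₁)^(2/3).
T₂/T₁ = 3.93238e+09 / 2.45916e+10 = 0.159908.
a₂ = 2.414e+11 · (0.159908)^(2/3) m ≈ 7.112e+10 m = 71.12 Gm.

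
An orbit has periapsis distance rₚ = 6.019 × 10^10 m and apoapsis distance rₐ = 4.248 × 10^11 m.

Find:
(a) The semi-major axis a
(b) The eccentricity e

(a) a = (rₚ + rₐ) / 2 = (6.019e+10 + 4.248e+11) / 2 ≈ 2.425e+11 m = 2.425 × 10^11 m.
(b) e = (rₐ − rₚ) / (rₐ + rₚ) = (4.248e+11 − 6.019e+10) / (4.248e+11 + 6.019e+10) ≈ 0.7518.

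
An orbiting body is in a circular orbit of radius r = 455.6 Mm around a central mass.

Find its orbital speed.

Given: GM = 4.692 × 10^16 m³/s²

Convert to SI: r = 455.6 Mm = 4.556e+08 m.
For a circular orbit, gravity supplies the centripetal force, so v = √(GM / r).
v = √(4.692e+16 / 4.556e+08) m/s ≈ 1.015e+04 m/s = 10.15 km/s.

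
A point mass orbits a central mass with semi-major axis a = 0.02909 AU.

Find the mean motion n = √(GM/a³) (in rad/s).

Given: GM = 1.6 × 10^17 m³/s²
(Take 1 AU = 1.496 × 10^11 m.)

Convert to SI: a = 0.02909 AU = 4.35186e+09 m.
n = √(GM / a³).
n = √(1.6e+17 / (4.35186e+09)³) rad/s ≈ 1.393e-06 rad/s.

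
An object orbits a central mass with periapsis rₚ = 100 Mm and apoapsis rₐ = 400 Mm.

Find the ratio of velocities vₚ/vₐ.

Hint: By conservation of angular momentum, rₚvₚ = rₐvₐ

Convert to SI: rₚ = 100 Mm = 1e+08 m; rₐ = 400 Mm = 4e+08 m.
Conservation of angular momentum gives rₚvₚ = rₐvₐ, so vₚ/vₐ = rₐ/rₚ.
vₚ/vₐ = 4e+08 / 1e+08 ≈ 4.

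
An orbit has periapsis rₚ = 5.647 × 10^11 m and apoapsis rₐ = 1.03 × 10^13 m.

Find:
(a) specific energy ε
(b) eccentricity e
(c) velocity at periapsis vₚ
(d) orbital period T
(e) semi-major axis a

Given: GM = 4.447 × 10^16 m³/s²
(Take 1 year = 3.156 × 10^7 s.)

(a) With a = (rₚ + rₐ)/2 = 5.43235e+12 m, ε = −GM/(2a) = −4.447e+16/(2 · 5.43235e+12) J/kg ≈ -4093 J/kg
(b) e = (rₐ − rₚ)/(rₐ + rₚ) = (1.03e+13 − 5.647e+11)/(1.03e+13 + 5.647e+11) ≈ 0.896
(c) With a = (rₚ + rₐ)/2 = 5.43235e+12 m, vₚ = √(GM (2/rₚ − 1/a)) = √(4.447e+16 · (2/5.647e+11 − 1/5.43235e+12)) m/s ≈ 386.4 m/s
(d) With a = (rₚ + rₐ)/2 = 5.43235e+12 m, T = 2π √(a³/GM) = 2π √((5.43235e+12)³/4.447e+16) s ≈ 3.772e+11 s
(e) a = (rₚ + rₐ)/2 = (5.647e+11 + 1.03e+13)/2 ≈ 5.432e+12 m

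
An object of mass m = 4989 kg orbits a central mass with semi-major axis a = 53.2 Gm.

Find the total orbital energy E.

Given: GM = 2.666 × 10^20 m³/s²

Convert to SI: a = 53.2 Gm = 5.32e+10 m.
E = −GMm / (2a).
E = −2.666e+20 · 4989 / (2 · 5.32e+10) J ≈ -1.25e+13 J = -12.5 TJ.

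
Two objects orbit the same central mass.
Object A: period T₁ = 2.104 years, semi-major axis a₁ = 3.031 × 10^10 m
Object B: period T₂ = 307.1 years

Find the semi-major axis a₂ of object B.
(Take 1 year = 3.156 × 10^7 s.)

Convert to SI: T₁ = 2.104 years = 6.64022e+07 s; T₂ = 307.1 years = 9.69208e+09 s.
Kepler's third law: (T₁/T₂)² = (a₁/a₂)³ ⇒ a₂ = a₁ · (T₂/T₁)^(2/3).
T₂/T₁ = 9.69208e+09 / 6.64022e+07 = 145.96.
a₂ = 3.031e+10 · (145.96)^(2/3) m ≈ 8.403e+11 m = 8.403 × 10^11 m.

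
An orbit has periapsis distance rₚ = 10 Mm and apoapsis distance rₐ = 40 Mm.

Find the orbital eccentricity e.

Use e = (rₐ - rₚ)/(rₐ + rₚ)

Convert to SI: rₚ = 10 Mm = 1e+07 m; rₐ = 40 Mm = 4e+07 m.
e = (rₐ − rₚ) / (rₐ + rₚ).
e = (4e+07 − 1e+07) / (4e+07 + 1e+07) = 3e+07 / 5e+07 ≈ 0.6.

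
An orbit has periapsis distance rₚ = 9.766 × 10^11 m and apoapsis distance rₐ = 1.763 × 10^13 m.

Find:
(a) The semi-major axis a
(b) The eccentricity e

(a) a = (rₚ + rₐ) / 2 = (9.766e+11 + 1.763e+13) / 2 ≈ 9.303e+12 m = 9.303 × 10^12 m.
(b) e = (rₐ − rₚ) / (rₐ + rₚ) = (1.763e+13 − 9.766e+11) / (1.763e+13 + 9.766e+11) ≈ 0.895.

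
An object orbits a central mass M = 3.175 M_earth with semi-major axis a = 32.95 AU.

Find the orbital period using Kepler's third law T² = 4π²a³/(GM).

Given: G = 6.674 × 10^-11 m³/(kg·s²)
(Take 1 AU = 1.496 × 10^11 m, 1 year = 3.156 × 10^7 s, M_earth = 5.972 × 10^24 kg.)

Convert to SI: a = 32.95 AU = 4.92932e+12 m; M = 3.175 M_earth = 1.89611e+25 kg.
GM = G · M = 6.674e-11 · 1.89611e+25 = 1.26546e+15 m³/s².
Kepler's third law: T = 2π √(a³ / GM).
Substituting a = 4.92932e+12 m and GM = 1.26546e+15 m³/s²:
T = 2π √((4.92932e+12)³ / 1.26546e+15) s
T ≈ 1.933e+12 s = 6.125e+04 years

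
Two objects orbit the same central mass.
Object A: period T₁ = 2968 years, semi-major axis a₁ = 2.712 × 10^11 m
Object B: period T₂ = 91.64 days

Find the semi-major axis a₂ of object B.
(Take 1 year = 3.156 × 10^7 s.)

Convert to SI: T₁ = 2968 years = 9.36701e+10 s; T₂ = 91.64 days = 7.9177e+06 s.
Kepler's third law: (T₁/T₂)² = (a₁/a₂)³ ⇒ a₂ = a₁ · (T₂/T₁)^(2/3).
T₂/T₁ = 7.9177e+06 / 9.36701e+10 = 8.45275e-05.
a₂ = 2.712e+11 · (8.45275e-05)^(2/3) m ≈ 5.223e+08 m = 5.223 × 10^8 m.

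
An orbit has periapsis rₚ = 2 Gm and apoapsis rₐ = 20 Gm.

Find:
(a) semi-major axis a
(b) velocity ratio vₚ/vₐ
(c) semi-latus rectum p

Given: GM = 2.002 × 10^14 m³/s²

Convert to SI: rₚ = 2 Gm = 2e+09 m; rₐ = 20 Gm = 2e+10 m.
(a) a = (rₚ + rₐ)/2 = (2e+09 + 2e+10)/2 ≈ 1.1e+10 m
(b) Conservation of angular momentum (rₚvₚ = rₐvₐ) gives vₚ/vₐ = rₐ/rₚ = 2e+10/2e+09 ≈ 10
(c) From a = (rₚ + rₐ)/2 = 1.1e+10 m and e = (rₐ − rₚ)/(rₐ + rₚ) = 0.818182, p = a(1 − e²) = 1.1e+10 · (1 − (0.818182)²) ≈ 3.636e+09 m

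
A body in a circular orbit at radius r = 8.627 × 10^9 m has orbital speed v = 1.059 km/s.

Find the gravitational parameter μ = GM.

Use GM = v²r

Convert to SI: v = 1.059 km/s = 1059 m/s.
For a circular orbit v² = GM/r, so GM = v² · r.
GM = (1059)² · 8.627e+09 m³/s² ≈ 9.675e+15 m³/s² = 9.675 × 10^15 m³/s².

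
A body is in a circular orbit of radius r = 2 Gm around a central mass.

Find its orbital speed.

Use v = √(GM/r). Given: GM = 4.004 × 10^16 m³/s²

Convert to SI: r = 2 Gm = 2e+09 m.
For a circular orbit, gravity supplies the centripetal force, so v = √(GM / r).
v = √(4.004e+16 / 2e+09) m/s ≈ 4474 m/s = 4.474 km/s.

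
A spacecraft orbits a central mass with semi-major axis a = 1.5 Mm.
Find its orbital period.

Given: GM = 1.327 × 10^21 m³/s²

Convert to SI: a = 1.5 Mm = 1.5e+06 m.
Kepler's third law: T = 2π √(a³ / GM).
Substituting a = 1.5e+06 m and GM = 1.327e+21 m³/s²:
T = 2π √((1.5e+06)³ / 1.327e+21) s
T ≈ 0.3169 s = 0.3169 seconds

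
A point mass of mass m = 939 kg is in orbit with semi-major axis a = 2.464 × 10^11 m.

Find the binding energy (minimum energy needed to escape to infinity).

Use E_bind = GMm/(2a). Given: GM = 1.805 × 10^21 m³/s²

Total orbital energy is E = −GMm/(2a); binding energy is E_bind = −E = GMm/(2a).
E_bind = 1.805e+21 · 939 / (2 · 2.464e+11) J ≈ 3.439e+12 J = 3.439 TJ.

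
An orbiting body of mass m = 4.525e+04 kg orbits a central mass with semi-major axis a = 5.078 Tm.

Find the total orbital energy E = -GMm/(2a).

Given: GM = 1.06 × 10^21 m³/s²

Convert to SI: a = 5.078 Tm = 5.078e+12 m.
E = −GMm / (2a).
E = −1.06e+21 · 4.525e+04 / (2 · 5.078e+12) J ≈ -4.723e+12 J = -4.723 TJ.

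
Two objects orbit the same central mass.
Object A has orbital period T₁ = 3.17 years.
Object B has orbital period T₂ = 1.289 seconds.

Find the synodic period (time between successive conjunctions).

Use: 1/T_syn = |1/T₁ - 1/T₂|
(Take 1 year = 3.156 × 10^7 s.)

Convert to SI: T₁ = 3.17 years = 1.00045e+08 s.
T_syn = |T₁ · T₂ / (T₁ − T₂)|.
T_syn = |1.00045e+08 · 1.289 / (1.00045e+08 − 1.289)| s ≈ 1.289 s = 1.289 seconds.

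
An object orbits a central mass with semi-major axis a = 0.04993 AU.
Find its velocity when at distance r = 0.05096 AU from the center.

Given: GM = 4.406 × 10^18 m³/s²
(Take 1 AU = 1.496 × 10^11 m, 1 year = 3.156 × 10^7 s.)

Convert to SI: a = 0.04993 AU = 7.46953e+09 m; r = 0.05096 AU = 7.62362e+09 m.
Vis-viva: v = √(GM · (2/r − 1/a)).
2/r − 1/a = 2/7.62362e+09 − 1/7.46953e+09 = 1.28465e-10 m⁻¹.
v = √(4.406e+18 · 1.28465e-10) m/s ≈ 2.379e+04 m/s = 5.019 AU/year.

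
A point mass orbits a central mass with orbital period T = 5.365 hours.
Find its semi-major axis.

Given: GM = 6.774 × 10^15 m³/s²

Convert to SI: T = 5.365 hours = 19314 s.
Invert Kepler's third law: a = (GM · T² / (4π²))^(1/3).
Substituting T = 19314 s and GM = 6.774e+15 m³/s²:
a = (6.774e+15 · (19314)² / (4π²))^(1/3) m
a ≈ 4e+07 m = 40 Mm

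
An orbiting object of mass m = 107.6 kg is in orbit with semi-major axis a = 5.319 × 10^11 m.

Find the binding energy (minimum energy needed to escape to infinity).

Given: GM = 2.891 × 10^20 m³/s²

Total orbital energy is E = −GMm/(2a); binding energy is E_bind = −E = GMm/(2a).
E_bind = 2.891e+20 · 107.6 / (2 · 5.319e+11) J ≈ 2.924e+10 J = 29.24 GJ.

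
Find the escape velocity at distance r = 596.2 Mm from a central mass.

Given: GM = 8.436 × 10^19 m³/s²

Convert to SI: r = 596.2 Mm = 5.962e+08 m.
Escape velocity comes from setting total energy to zero: ½v² − GM/r = 0 ⇒ v_esc = √(2GM / r).
v_esc = √(2 · 8.436e+19 / 5.962e+08) m/s ≈ 5.32e+05 m/s = 532 km/s.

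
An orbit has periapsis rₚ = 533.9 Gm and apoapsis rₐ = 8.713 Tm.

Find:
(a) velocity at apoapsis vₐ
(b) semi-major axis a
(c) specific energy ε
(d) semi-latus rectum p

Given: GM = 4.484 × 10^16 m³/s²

Convert to SI: rₚ = 533.9 Gm = 5.339e+11 m; rₐ = 8.713 Tm = 8.713e+12 m.
(a) With a = (rₚ + rₐ)/2 = 4.62345e+12 m, vₐ = √(GM (2/rₐ − 1/a)) = √(4.484e+16 · (2/8.713e+12 − 1/4.62345e+12)) m/s ≈ 24.38 m/s
(b) a = (rₚ + rₐ)/2 = (5.339e+11 + 8.713e+12)/2 ≈ 4.623e+12 m
(c) With a = (rₚ + rₐ)/2 = 4.62345e+12 m, ε = −GM/(2a) = −4.484e+16/(2 · 4.62345e+12) J/kg ≈ -4849 J/kg
(d) From a = (rₚ + rₐ)/2 = 4.62345e+12 m and e = (rₐ − rₚ)/(rₐ + rₚ) = 0.884523, p = a(1 − e²) = 4.62345e+12 · (1 − (0.884523)²) ≈ 1.006e+12 m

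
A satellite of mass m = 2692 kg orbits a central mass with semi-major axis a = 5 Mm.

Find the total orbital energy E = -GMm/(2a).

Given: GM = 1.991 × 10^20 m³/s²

Convert to SI: a = 5 Mm = 5e+06 m.
E = −GMm / (2a).
E = −1.991e+20 · 2692 / (2 · 5e+06) J ≈ -5.36e+16 J = -53.6 PJ.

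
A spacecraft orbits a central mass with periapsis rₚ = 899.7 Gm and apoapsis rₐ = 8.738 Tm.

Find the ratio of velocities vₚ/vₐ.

Convert to SI: rₚ = 899.7 Gm = 8.997e+11 m; rₐ = 8.738 Tm = 8.738e+12 m.
Conservation of angular momentum gives rₚvₚ = rₐvₐ, so vₚ/vₐ = rₐ/rₚ.
vₚ/vₐ = 8.738e+12 / 8.997e+11 ≈ 9.712.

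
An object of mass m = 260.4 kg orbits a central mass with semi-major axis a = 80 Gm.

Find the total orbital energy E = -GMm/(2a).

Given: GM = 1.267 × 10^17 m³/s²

Convert to SI: a = 80 Gm = 8e+10 m.
E = −GMm / (2a).
E = −1.267e+17 · 260.4 / (2 · 8e+10) J ≈ -2.062e+08 J = -206.2 MJ.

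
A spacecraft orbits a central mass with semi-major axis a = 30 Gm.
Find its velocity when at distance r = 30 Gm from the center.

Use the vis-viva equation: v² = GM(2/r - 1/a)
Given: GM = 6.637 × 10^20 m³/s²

Convert to SI: a = 30 Gm = 3e+10 m; r = 30 Gm = 3e+10 m.
Vis-viva: v = √(GM · (2/r − 1/a)).
2/r − 1/a = 2/3e+10 − 1/3e+10 = 3.33333e-11 m⁻¹.
v = √(6.637e+20 · 3.33333e-11) m/s ≈ 1.487e+05 m/s = 148.7 km/s.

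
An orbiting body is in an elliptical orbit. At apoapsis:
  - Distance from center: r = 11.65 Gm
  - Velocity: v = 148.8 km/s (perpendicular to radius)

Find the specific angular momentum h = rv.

Convert to SI: r = 11.65 Gm = 1.165e+10 m; v = 148.8 km/s = 148800 m/s.
With v perpendicular to r, h = r · v.
h = 1.165e+10 · 148800 m²/s ≈ 1.734e+15 m²/s.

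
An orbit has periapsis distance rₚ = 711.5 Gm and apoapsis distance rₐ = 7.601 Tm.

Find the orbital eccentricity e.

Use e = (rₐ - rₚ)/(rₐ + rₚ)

Convert to SI: rₚ = 711.5 Gm = 7.115e+11 m; rₐ = 7.601 Tm = 7.601e+12 m.
e = (rₐ − rₚ) / (rₐ + rₚ).
e = (7.601e+12 − 7.115e+11) / (7.601e+12 + 7.115e+11) = 6.8895e+12 / 8.3125e+12 ≈ 0.8288.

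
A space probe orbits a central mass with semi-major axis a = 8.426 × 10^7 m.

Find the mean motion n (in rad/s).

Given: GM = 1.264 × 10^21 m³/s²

n = √(GM / a³).
n = √(1.264e+21 / (8.426e+07)³) rad/s ≈ 0.04597 rad/s.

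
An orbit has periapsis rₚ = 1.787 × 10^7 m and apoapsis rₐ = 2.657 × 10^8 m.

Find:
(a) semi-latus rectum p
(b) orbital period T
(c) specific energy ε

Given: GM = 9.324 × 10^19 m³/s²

(a) From a = (rₚ + rₐ)/2 = 1.41785e+08 m and e = (rₐ − rₚ)/(rₐ + rₚ) = 0.873964, p = a(1 − e²) = 1.41785e+08 · (1 − (0.873964)²) ≈ 3.349e+07 m
(b) With a = (rₚ + rₐ)/2 = 1.41785e+08 m, T = 2π √(a³/GM) = 2π √((1.41785e+08)³/9.324e+19) s ≈ 1099 s
(c) With a = (rₚ + rₐ)/2 = 1.41785e+08 m, ε = −GM/(2a) = −9.324e+19/(2 · 1.41785e+08) J/kg ≈ -3.288e+11 J/kg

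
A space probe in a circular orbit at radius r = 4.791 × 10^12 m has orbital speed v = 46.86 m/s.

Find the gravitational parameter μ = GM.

For a circular orbit v² = GM/r, so GM = v² · r.
GM = (46.86)² · 4.791e+12 m³/s² ≈ 1.052e+16 m³/s² = 1.052 × 10^16 m³/s².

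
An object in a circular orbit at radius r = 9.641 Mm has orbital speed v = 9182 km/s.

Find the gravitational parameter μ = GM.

Convert to SI: r = 9.641 Mm = 9.641e+06 m; v = 9182 km/s = 9.182e+06 m/s.
For a circular orbit v² = GM/r, so GM = v² · r.
GM = (9.182e+06)² · 9.641e+06 m³/s² ≈ 8.128e+20 m³/s² = 8.128 × 10^20 m³/s².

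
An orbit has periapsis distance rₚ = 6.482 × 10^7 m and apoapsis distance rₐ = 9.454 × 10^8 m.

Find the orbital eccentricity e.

e = (rₐ − rₚ) / (rₐ + rₚ).
e = (9.454e+08 − 6.482e+07) / (9.454e+08 + 6.482e+07) = 8.8058e+08 / 1.01022e+09 ≈ 0.8717.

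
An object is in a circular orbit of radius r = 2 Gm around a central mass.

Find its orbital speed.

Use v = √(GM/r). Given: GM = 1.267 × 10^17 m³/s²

Convert to SI: r = 2 Gm = 2e+09 m.
For a circular orbit, gravity supplies the centripetal force, so v = √(GM / r).
v = √(1.267e+17 / 2e+09) m/s ≈ 7959 m/s = 7.959 km/s.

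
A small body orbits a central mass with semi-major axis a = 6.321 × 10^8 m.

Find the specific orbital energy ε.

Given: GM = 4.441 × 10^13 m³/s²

ε = −GM / (2a).
ε = −4.441e+13 / (2 · 6.321e+08) J/kg ≈ -3.513e+04 J/kg = -35.13 kJ/kg.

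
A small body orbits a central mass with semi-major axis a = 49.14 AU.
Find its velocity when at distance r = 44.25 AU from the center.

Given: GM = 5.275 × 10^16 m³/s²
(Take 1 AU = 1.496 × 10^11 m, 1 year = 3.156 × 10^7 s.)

Convert to SI: a = 49.14 AU = 7.35134e+12 m; r = 44.25 AU = 6.6198e+12 m.
Vis-viva: v = √(GM · (2/r − 1/a)).
2/r − 1/a = 2/6.6198e+12 − 1/7.35134e+12 = 1.66094e-13 m⁻¹.
v = √(5.275e+16 · 1.66094e-13) m/s ≈ 93.6 m/s = 0.01975 AU/year.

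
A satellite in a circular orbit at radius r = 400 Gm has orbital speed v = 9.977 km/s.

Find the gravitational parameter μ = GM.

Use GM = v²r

Convert to SI: r = 400 Gm = 4e+11 m; v = 9.977 km/s = 9977 m/s.
For a circular orbit v² = GM/r, so GM = v² · r.
GM = (9977)² · 4e+11 m³/s² ≈ 3.982e+19 m³/s² = 3.982 × 10^19 m³/s².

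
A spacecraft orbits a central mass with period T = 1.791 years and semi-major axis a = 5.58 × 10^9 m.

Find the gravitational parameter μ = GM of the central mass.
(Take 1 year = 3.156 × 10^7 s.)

Convert to SI: T = 1.791 years = 5.6524e+07 s.
GM = 4π² · a³ / T².
GM = 4π² · (5.58e+09)³ / (5.6524e+07)² m³/s² ≈ 2.147e+15 m³/s² = 2.147 × 10^15 m³/s².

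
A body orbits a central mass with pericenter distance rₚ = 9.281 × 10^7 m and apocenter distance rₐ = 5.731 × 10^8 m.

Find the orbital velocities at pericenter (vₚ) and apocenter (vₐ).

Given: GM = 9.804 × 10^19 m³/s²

Use the vis-viva equation v² = GM(2/r − 1/a) with a = (rₚ + rₐ)/2 = (9.281e+07 + 5.731e+08)/2 = 3.32955e+08 m.
vₚ = √(GM · (2/rₚ − 1/a)) = √(9.804e+19 · (2/9.281e+07 − 1/3.32955e+08)) m/s ≈ 1.348e+06 m/s = 1348 km/s.
vₐ = √(GM · (2/rₐ − 1/a)) = √(9.804e+19 · (2/5.731e+08 − 1/3.32955e+08)) m/s ≈ 2.184e+05 m/s = 218.4 km/s.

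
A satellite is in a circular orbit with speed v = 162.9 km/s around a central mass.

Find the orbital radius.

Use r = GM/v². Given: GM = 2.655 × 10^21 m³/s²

Convert to SI: v = 162.9 km/s = 162900 m/s.
For a circular orbit, v² = GM / r, so r = GM / v².
r = 2.655e+21 / (162900)² m ≈ 1.001e+11 m = 100.1 Gm.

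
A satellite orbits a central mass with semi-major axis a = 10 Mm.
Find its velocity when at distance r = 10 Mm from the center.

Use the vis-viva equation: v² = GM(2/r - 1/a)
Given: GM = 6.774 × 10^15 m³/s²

Convert to SI: a = 10 Mm = 1e+07 m; r = 10 Mm = 1e+07 m.
Vis-viva: v = √(GM · (2/r − 1/a)).
2/r − 1/a = 2/1e+07 − 1/1e+07 = 1e-07 m⁻¹.
v = √(6.774e+15 · 1e-07) m/s ≈ 2.603e+04 m/s = 26.03 km/s.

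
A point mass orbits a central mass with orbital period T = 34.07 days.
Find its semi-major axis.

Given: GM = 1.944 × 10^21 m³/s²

Convert to SI: T = 34.07 days = 2.94365e+06 s.
Invert Kepler's third law: a = (GM · T² / (4π²))^(1/3).
Substituting T = 2.94365e+06 s and GM = 1.944e+21 m³/s²:
a = (1.944e+21 · (2.94365e+06)² / (4π²))^(1/3) m
a ≈ 7.528e+10 m = 75.28 Gm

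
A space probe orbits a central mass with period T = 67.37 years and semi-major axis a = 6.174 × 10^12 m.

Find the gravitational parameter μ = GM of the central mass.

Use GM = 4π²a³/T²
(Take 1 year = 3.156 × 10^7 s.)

Convert to SI: T = 67.37 years = 2.1262e+09 s.
GM = 4π² · a³ / T².
GM = 4π² · (6.174e+12)³ / (2.1262e+09)² m³/s² ≈ 2.055e+21 m³/s² = 2.055 × 10^21 m³/s².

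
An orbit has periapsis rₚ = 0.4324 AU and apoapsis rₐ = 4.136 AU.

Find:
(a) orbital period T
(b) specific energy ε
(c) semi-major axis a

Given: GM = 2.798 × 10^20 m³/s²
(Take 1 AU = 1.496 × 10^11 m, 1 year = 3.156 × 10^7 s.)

Convert to SI: rₚ = 0.4324 AU = 6.4687e+10 m; rₐ = 4.136 AU = 6.18746e+11 m.
(a) With a = (rₚ + rₐ)/2 = 3.41716e+11 m, T = 2π √(a³/GM) = 2π √((3.41716e+11)³/2.798e+20) s ≈ 7.503e+07 s
(b) With a = (rₚ + rₐ)/2 = 3.41716e+11 m, ε = −GM/(2a) = −2.798e+20/(2 · 3.41716e+11) J/kg ≈ -4.094e+08 J/kg
(c) a = (rₚ + rₐ)/2 = (6.4687e+10 + 6.18746e+11)/2 ≈ 3.417e+11 m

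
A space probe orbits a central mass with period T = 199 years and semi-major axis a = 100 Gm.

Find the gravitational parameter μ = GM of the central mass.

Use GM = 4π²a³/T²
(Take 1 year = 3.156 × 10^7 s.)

Convert to SI: T = 199 years = 6.28044e+09 s; a = 100 Gm = 1e+11 m.
GM = 4π² · a³ / T².
GM = 4π² · (1e+11)³ / (6.28044e+09)² m³/s² ≈ 1.001e+15 m³/s² = 1.001 × 10^15 m³/s².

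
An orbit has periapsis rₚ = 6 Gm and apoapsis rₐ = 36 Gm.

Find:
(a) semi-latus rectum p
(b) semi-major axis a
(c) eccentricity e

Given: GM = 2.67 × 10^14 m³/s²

Convert to SI: rₚ = 6 Gm = 6e+09 m; rₐ = 36 Gm = 3.6e+10 m.
(a) From a = (rₚ + rₐ)/2 = 2.1e+10 m and e = (rₐ − rₚ)/(rₐ + rₚ) = 0.714286, p = a(1 − e²) = 2.1e+10 · (1 − (0.714286)²) ≈ 1.029e+10 m
(b) a = (rₚ + rₐ)/2 = (6e+09 + 3.6e+10)/2 ≈ 2.1e+10 m
(c) e = (rₐ − rₚ)/(rₐ + rₚ) = (3.6e+10 − 6e+09)/(3.6e+10 + 6e+09) ≈ 0.7143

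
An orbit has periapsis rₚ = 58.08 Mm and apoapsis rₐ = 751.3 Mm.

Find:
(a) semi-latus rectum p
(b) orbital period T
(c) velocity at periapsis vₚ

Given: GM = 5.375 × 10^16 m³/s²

Convert to SI: rₚ = 58.08 Mm = 5.808e+07 m; rₐ = 751.3 Mm = 7.513e+08 m.
(a) From a = (rₚ + rₐ)/2 = 4.0469e+08 m and e = (rₐ − rₚ)/(rₐ + rₚ) = 0.856483, p = a(1 − e²) = 4.0469e+08 · (1 − (0.856483)²) ≈ 1.078e+08 m
(b) With a = (rₚ + rₐ)/2 = 4.0469e+08 m, T = 2π √(a³/GM) = 2π √((4.0469e+08)³/5.375e+16) s ≈ 2.206e+05 s
(c) With a = (rₚ + rₐ)/2 = 4.0469e+08 m, vₚ = √(GM (2/rₚ − 1/a)) = √(5.375e+16 · (2/5.808e+07 − 1/4.0469e+08)) m/s ≈ 4.145e+04 m/s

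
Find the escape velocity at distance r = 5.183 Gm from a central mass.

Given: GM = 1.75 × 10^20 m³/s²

Convert to SI: r = 5.183 Gm = 5.183e+09 m.
Escape velocity comes from setting total energy to zero: ½v² − GM/r = 0 ⇒ v_esc = √(2GM / r).
v_esc = √(2 · 1.75e+20 / 5.183e+09) m/s ≈ 2.599e+05 m/s = 259.9 km/s.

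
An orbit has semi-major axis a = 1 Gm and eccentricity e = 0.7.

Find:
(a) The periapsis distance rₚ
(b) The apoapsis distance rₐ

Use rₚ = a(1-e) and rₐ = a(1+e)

Convert to SI: a = 1 Gm = 1e+09 m.
(a) rₚ = a(1 − e) = 1e+09 · (1 − 0.7) = 1e+09 · 0.3 ≈ 3e+08 m = 300 Mm.
(b) rₐ = a(1 + e) = 1e+09 · (1 + 0.7) = 1e+09 · 1.7 ≈ 1.7e+09 m = 1.7 Gm.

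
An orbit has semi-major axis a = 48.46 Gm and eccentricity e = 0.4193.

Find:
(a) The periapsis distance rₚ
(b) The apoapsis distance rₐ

Convert to SI: a = 48.46 Gm = 4.846e+10 m.
(a) rₚ = a(1 − e) = 4.846e+10 · (1 − 0.4193) = 4.846e+10 · 0.5807 ≈ 2.814e+10 m = 28.14 Gm.
(b) rₐ = a(1 + e) = 4.846e+10 · (1 + 0.4193) = 4.846e+10 · 1.4193 ≈ 6.878e+10 m = 68.78 Gm.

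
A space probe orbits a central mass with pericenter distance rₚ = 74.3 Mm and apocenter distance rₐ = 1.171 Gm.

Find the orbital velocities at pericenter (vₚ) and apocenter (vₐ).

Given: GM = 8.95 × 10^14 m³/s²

Convert to SI: rₚ = 74.3 Mm = 7.43e+07 m; rₐ = 1.171 Gm = 1.171e+09 m.
Use the vis-viva equation v² = GM(2/r − 1/a) with a = (rₚ + rₐ)/2 = (7.43e+07 + 1.171e+09)/2 = 6.2265e+08 m.
vₚ = √(GM · (2/rₚ − 1/a)) = √(8.95e+14 · (2/7.43e+07 − 1/6.2265e+08)) m/s ≈ 4760 m/s = 4.76 km/s.
vₐ = √(GM · (2/rₐ − 1/a)) = √(8.95e+14 · (2/1.171e+09 − 1/6.2265e+08)) m/s ≈ 302 m/s = 302 m/s.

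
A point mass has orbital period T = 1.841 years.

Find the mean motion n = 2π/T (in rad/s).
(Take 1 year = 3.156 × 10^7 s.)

Convert to SI: T = 1.841 years = 5.8102e+07 s.
n = 2π / T.
n = 2π / 5.8102e+07 s ≈ 1.081e-07 rad/s.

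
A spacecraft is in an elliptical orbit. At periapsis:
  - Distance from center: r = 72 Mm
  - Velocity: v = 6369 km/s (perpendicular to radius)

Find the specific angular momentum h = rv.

Convert to SI: r = 72 Mm = 7.2e+07 m; v = 6369 km/s = 6.369e+06 m/s.
With v perpendicular to r, h = r · v.
h = 7.2e+07 · 6.369e+06 m²/s ≈ 4.586e+14 m²/s.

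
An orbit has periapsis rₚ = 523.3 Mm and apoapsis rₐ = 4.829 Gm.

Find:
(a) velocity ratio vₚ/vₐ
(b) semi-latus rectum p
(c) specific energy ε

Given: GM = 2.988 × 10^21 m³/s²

Convert to SI: rₚ = 523.3 Mm = 5.233e+08 m; rₐ = 4.829 Gm = 4.829e+09 m.
(a) Conservation of angular momentum (rₚvₚ = rₐvₐ) gives vₚ/vₐ = rₐ/rₚ = 4.829e+09/5.233e+08 ≈ 9.228
(b) From a = (rₚ + rₐ)/2 = 2.67615e+09 m and e = (rₐ − rₚ)/(rₐ + rₚ) = 0.804458, p = a(1 − e²) = 2.67615e+09 · (1 − (0.804458)²) ≈ 9.443e+08 m
(c) With a = (rₚ + rₐ)/2 = 2.67615e+09 m, ε = −GM/(2a) = −2.988e+21/(2 · 2.67615e+09) J/kg ≈ -5.583e+11 J/kg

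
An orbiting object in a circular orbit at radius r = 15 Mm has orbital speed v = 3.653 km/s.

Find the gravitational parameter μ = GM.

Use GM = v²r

Convert to SI: r = 15 Mm = 1.5e+07 m; v = 3.653 km/s = 3653 m/s.
For a circular orbit v² = GM/r, so GM = v² · r.
GM = (3653)² · 1.5e+07 m³/s² ≈ 2.002e+14 m³/s² = 2.002 × 10^14 m³/s².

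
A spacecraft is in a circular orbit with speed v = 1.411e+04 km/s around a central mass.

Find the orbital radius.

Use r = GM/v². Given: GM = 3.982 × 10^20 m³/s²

Convert to SI: v = 1.411e+04 km/s = 1.411e+07 m/s.
For a circular orbit, v² = GM / r, so r = GM / v².
r = 3.982e+20 / (1.411e+07)² m ≈ 2e+06 m = 2 Mm.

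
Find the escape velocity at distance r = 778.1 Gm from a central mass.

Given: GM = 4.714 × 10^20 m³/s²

Convert to SI: r = 778.1 Gm = 7.781e+11 m.
Escape velocity comes from setting total energy to zero: ½v² − GM/r = 0 ⇒ v_esc = √(2GM / r).
v_esc = √(2 · 4.714e+20 / 7.781e+11) m/s ≈ 3.481e+04 m/s = 34.81 km/s.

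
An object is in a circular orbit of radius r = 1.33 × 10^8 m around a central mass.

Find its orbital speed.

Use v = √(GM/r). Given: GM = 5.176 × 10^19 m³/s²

For a circular orbit, gravity supplies the centripetal force, so v = √(GM / r).
v = √(5.176e+19 / 1.33e+08) m/s ≈ 6.238e+05 m/s = 623.8 km/s.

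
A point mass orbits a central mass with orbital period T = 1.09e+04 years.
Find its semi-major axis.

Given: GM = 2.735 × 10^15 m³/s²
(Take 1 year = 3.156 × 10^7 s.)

Convert to SI: T = 1.09e+04 years = 3.44004e+11 s.
Invert Kepler's third law: a = (GM · T² / (4π²))^(1/3).
Substituting T = 3.44004e+11 s and GM = 2.735e+15 m³/s²:
a = (2.735e+15 · (3.44004e+11)² / (4π²))^(1/3) m
a ≈ 2.016e+12 m = 2.016 Tm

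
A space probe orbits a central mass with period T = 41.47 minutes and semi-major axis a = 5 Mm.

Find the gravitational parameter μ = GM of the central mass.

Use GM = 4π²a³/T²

Convert to SI: T = 41.47 minutes = 2488.2 s; a = 5 Mm = 5e+06 m.
GM = 4π² · a³ / T².
GM = 4π² · (5e+06)³ / (2488.2)² m³/s² ≈ 7.971e+14 m³/s² = 7.971 × 10^14 m³/s².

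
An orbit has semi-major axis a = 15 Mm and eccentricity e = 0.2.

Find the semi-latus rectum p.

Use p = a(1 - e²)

Convert to SI: a = 15 Mm = 1.5e+07 m.
p = a (1 − e²).
p = 1.5e+07 · (1 − (0.2)²) = 1.5e+07 · 0.96 ≈ 1.44e+07 m = 14.4 Mm.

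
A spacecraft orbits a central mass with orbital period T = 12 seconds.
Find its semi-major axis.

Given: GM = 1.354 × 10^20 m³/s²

Invert Kepler's third law: a = (GM · T² / (4π²))^(1/3).
Substituting T = 12 s and GM = 1.354e+20 m³/s²:
a = (1.354e+20 · (12)² / (4π²))^(1/3) m
a ≈ 7.904e+06 m = 7.904 Mm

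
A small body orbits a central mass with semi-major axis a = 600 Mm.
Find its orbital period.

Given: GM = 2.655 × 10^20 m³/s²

Convert to SI: a = 600 Mm = 6e+08 m.
Kepler's third law: T = 2π √(a³ / GM).
Substituting a = 6e+08 m and GM = 2.655e+20 m³/s²:
T = 2π √((6e+08)³ / 2.655e+20) s
T ≈ 5667 s = 1.574 hours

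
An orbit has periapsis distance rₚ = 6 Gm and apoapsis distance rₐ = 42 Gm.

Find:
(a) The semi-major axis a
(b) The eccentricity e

Convert to SI: rₚ = 6 Gm = 6e+09 m; rₐ = 42 Gm = 4.2e+10 m.
(a) a = (rₚ + rₐ) / 2 = (6e+09 + 4.2e+10) / 2 ≈ 2.4e+10 m = 24 Gm.
(b) e = (rₐ − rₚ) / (rₐ + rₚ) = (4.2e+10 − 6e+09) / (4.2e+10 + 6e+09) ≈ 0.75.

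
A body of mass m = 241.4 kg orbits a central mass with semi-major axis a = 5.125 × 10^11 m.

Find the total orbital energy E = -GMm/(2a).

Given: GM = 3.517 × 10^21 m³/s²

E = −GMm / (2a).
E = −3.517e+21 · 241.4 / (2 · 5.125e+11) J ≈ -8.283e+11 J = -828.3 GJ.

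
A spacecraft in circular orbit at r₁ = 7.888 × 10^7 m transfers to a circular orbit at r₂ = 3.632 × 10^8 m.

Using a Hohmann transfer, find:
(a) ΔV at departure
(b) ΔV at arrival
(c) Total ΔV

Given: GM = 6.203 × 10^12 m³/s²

Transfer semi-major axis: a_t = (r₁ + r₂)/2 = (7.888e+07 + 3.632e+08)/2 = 2.2104e+08 m.
Circular speeds: v₁ = √(GM/r₁) = 280.425 m/s, v₂ = √(GM/r₂) = 130.686 m/s.
Transfer speeds (vis-viva v² = GM(2/r − 1/a_t)): v₁ᵗ = 359.464 m/s, v₂ᵗ = 78.0685 m/s.
(a) ΔV₁ = |v₁ᵗ − v₁| ≈ 79.04 m/s = 79.04 m/s.
(b) ΔV₂ = |v₂ − v₂ᵗ| ≈ 52.62 m/s = 52.62 m/s.
(c) ΔV_total = ΔV₁ + ΔV₂ ≈ 131.7 m/s = 131.7 m/s.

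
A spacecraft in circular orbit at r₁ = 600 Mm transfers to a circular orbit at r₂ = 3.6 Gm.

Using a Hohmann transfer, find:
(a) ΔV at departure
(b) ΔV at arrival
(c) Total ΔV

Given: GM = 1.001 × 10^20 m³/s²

Convert to SI: r₁ = 600 Mm = 6e+08 m; r₂ = 3.6 Gm = 3.6e+09 m.
Transfer semi-major axis: a_t = (r₁ + r₂)/2 = (6e+08 + 3.6e+09)/2 = 2.1e+09 m.
Circular speeds: v₁ = √(GM/r₁) = 408452 m/s, v₂ = √(GM/r₂) = 166750 m/s.
Transfer speeds (vis-viva v² = GM(2/r − 1/a_t)): v₁ᵗ = 534790 m/s, v₂ᵗ = 89131.6 m/s.
(a) ΔV₁ = |v₁ᵗ − v₁| ≈ 1.263e+05 m/s = 126.3 km/s.
(b) ΔV₂ = |v₂ − v₂ᵗ| ≈ 7.762e+04 m/s = 77.62 km/s.
(c) ΔV_total = ΔV₁ + ΔV₂ ≈ 2.04e+05 m/s = 204 km/s.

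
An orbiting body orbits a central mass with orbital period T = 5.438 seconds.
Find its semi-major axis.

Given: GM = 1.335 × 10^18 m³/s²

Invert Kepler's third law: a = (GM · T² / (4π²))^(1/3).
Substituting T = 5.438 s and GM = 1.335e+18 m³/s²:
a = (1.335e+18 · (5.438)² / (4π²))^(1/3) m
a ≈ 1e+06 m = 1000 km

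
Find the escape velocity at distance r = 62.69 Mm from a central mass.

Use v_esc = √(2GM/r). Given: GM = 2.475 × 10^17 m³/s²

Convert to SI: r = 62.69 Mm = 6.269e+07 m.
Escape velocity comes from setting total energy to zero: ½v² − GM/r = 0 ⇒ v_esc = √(2GM / r).
v_esc = √(2 · 2.475e+17 / 6.269e+07) m/s ≈ 8.886e+04 m/s = 88.86 km/s.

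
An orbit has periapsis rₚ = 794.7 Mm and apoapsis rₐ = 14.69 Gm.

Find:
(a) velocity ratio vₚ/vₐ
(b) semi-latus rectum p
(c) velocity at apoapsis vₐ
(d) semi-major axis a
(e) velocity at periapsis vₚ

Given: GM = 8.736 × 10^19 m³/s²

Convert to SI: rₚ = 794.7 Mm = 7.947e+08 m; rₐ = 14.69 Gm = 1.469e+10 m.
(a) Conservation of angular momentum (rₚvₚ = rₐvₐ) gives vₚ/vₐ = rₐ/rₚ = 1.469e+10/7.947e+08 ≈ 18.48
(b) From a = (rₚ + rₐ)/2 = 7.74235e+09 m and e = (rₐ − rₚ)/(rₐ + rₚ) = 0.897357, p = a(1 − e²) = 7.74235e+09 · (1 − (0.897357)²) ≈ 1.508e+09 m
(c) With a = (rₚ + rₐ)/2 = 7.74235e+09 m, vₐ = √(GM (2/rₐ − 1/a)) = √(8.736e+19 · (2/1.469e+10 − 1/7.74235e+09)) m/s ≈ 2.471e+04 m/s
(d) a = (rₚ + rₐ)/2 = (7.947e+08 + 1.469e+10)/2 ≈ 7.742e+09 m
(e) With a = (rₚ + rₐ)/2 = 7.74235e+09 m, vₚ = √(GM (2/rₚ − 1/a)) = √(8.736e+19 · (2/7.947e+08 − 1/7.74235e+09)) m/s ≈ 4.567e+05 m/s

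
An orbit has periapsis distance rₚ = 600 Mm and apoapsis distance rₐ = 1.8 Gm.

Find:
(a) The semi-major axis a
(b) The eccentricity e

Convert to SI: rₚ = 600 Mm = 6e+08 m; rₐ = 1.8 Gm = 1.8e+09 m.
(a) a = (rₚ + rₐ) / 2 = (6e+08 + 1.8e+09) / 2 ≈ 1.2e+09 m = 1.2 Gm.
(b) e = (rₐ − rₚ) / (rₐ + rₚ) = (1.8e+09 − 6e+08) / (1.8e+09 + 6e+08) ≈ 0.5.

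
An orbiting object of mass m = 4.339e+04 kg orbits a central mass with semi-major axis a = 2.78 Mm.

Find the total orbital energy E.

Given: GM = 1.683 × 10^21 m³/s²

Convert to SI: a = 2.78 Mm = 2.78e+06 m.
E = −GMm / (2a).
E = −1.683e+21 · 4.339e+04 / (2 · 2.78e+06) J ≈ -1.313e+19 J = -13.13 EJ.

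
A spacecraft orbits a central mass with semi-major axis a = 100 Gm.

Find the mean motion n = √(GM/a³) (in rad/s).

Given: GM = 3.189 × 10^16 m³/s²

Convert to SI: a = 100 Gm = 1e+11 m.
n = √(GM / a³).
n = √(3.189e+16 / (1e+11)³) rad/s ≈ 5.647e-09 rad/s.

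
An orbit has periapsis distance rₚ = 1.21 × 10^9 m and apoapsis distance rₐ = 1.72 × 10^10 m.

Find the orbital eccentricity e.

e = (rₐ − rₚ) / (rₐ + rₚ).
e = (1.72e+10 − 1.21e+09) / (1.72e+10 + 1.21e+09) = 1.599e+10 / 1.841e+10 ≈ 0.8685.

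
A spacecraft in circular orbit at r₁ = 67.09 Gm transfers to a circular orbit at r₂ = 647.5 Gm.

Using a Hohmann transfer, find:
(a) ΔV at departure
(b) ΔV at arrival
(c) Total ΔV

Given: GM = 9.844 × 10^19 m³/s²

Convert to SI: r₁ = 67.09 Gm = 6.709e+10 m; r₂ = 647.5 Gm = 6.475e+11 m.
Transfer semi-major axis: a_t = (r₁ + r₂)/2 = (6.709e+10 + 6.475e+11)/2 = 3.57295e+11 m.
Circular speeds: v₁ = √(GM/r₁) = 38305.1 m/s, v₂ = √(GM/r₂) = 12330.1 m/s.
Transfer speeds (vis-viva v² = GM(2/r − 1/a_t)): v₁ᵗ = 51566 m/s, v₂ᵗ = 5342.95 m/s.
(a) ΔV₁ = |v₁ᵗ − v₁| ≈ 1.326e+04 m/s = 13.26 km/s.
(b) ΔV₂ = |v₂ − v₂ᵗ| ≈ 6987 m/s = 6.987 km/s.
(c) ΔV_total = ΔV₁ + ΔV₂ ≈ 2.025e+04 m/s = 20.25 km/s.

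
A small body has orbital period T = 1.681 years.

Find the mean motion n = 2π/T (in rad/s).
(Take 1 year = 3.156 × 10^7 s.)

Convert to SI: T = 1.681 years = 5.30524e+07 s.
n = 2π / T.
n = 2π / 5.30524e+07 s ≈ 1.184e-07 rad/s.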